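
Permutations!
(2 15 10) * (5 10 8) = (2 15 8 5 10) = [0, 1, 15, 3, 4, 10, 6, 7, 5, 9, 2, 11, 12, 13, 14, 8]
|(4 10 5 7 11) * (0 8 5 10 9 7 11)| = |(0 8 5 11 4 9 7)| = 7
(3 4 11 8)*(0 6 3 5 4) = (0 6 3)(4 11 8 5) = [6, 1, 2, 0, 11, 4, 3, 7, 5, 9, 10, 8]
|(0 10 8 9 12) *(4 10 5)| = 7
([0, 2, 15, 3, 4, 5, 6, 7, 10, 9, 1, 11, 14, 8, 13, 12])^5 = [0, 13, 8, 3, 4, 5, 6, 7, 12, 9, 14, 11, 1, 15, 2, 10]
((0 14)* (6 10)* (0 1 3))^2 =(0 1)(3 14)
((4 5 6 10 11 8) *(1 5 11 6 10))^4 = (4 11 8) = ((1 5 10 6)(4 11 8))^4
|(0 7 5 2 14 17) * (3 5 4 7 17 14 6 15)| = 10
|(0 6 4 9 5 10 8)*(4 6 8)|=4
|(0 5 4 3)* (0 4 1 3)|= 5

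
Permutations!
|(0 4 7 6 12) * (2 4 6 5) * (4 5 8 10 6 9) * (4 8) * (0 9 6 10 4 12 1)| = |(0 6 1)(2 5)(4 7 12 9 8)| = 30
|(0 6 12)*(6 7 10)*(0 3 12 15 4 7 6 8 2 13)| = 18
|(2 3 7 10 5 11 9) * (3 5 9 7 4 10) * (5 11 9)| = |(2 11 7 3 4 10 5 9)| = 8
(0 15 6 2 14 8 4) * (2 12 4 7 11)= (0 15 6 12 4)(2 14 8 7 11)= [15, 1, 14, 3, 0, 5, 12, 11, 7, 9, 10, 2, 4, 13, 8, 6]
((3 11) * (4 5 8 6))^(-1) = (3 11)(4 6 8 5)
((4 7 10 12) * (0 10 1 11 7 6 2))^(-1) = ((0 10 12 4 6 2)(1 11 7))^(-1) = (0 2 6 4 12 10)(1 7 11)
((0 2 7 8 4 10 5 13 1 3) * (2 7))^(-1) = ((0 7 8 4 10 5 13 1 3))^(-1) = (0 3 1 13 5 10 4 8 7)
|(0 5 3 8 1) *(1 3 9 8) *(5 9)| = 5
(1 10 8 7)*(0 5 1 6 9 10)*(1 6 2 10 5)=(0 1)(2 10 8 7)(5 6 9)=[1, 0, 10, 3, 4, 6, 9, 2, 7, 5, 8]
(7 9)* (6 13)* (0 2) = (0 2)(6 13)(7 9) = [2, 1, 0, 3, 4, 5, 13, 9, 8, 7, 10, 11, 12, 6]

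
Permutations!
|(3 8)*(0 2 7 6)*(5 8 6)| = 7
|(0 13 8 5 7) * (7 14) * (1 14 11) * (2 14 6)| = 10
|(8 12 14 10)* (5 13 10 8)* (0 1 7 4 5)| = 21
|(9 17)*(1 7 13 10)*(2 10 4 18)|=|(1 7 13 4 18 2 10)(9 17)|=14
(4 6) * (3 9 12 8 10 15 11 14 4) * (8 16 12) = (3 9 8 10 15 11 14 4 6)(12 16) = [0, 1, 2, 9, 6, 5, 3, 7, 10, 8, 15, 14, 16, 13, 4, 11, 12]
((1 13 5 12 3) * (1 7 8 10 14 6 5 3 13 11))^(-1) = (1 11)(3 13 12 5 6 14 10 8 7) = ((1 11)(3 7 8 10 14 6 5 12 13))^(-1)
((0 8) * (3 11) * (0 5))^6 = ((0 8 5)(3 11))^6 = (11)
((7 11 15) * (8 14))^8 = (7 15 11) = ((7 11 15)(8 14))^8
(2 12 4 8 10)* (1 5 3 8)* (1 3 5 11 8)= [0, 11, 12, 1, 3, 5, 6, 7, 10, 9, 2, 8, 4]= (1 11 8 10 2 12 4 3)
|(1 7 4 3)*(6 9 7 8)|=7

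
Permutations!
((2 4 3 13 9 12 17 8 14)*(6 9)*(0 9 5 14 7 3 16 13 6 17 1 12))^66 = (17)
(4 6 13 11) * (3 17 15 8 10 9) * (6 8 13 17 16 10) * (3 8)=(3 16 10 9 8 6 17 15 13 11 4)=[0, 1, 2, 16, 3, 5, 17, 7, 6, 8, 9, 4, 12, 11, 14, 13, 10, 15]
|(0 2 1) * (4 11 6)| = |(0 2 1)(4 11 6)| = 3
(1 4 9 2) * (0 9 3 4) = (0 9 2 1)(3 4) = [9, 0, 1, 4, 3, 5, 6, 7, 8, 2]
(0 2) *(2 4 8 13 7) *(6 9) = (0 4 8 13 7 2)(6 9) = [4, 1, 0, 3, 8, 5, 9, 2, 13, 6, 10, 11, 12, 7]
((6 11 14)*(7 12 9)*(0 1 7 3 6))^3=(0 12 6)(1 9 11)(3 14 7)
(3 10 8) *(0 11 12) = (0 11 12)(3 10 8) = [11, 1, 2, 10, 4, 5, 6, 7, 3, 9, 8, 12, 0]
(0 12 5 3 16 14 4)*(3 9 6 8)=(0 12 5 9 6 8 3 16 14 4)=[12, 1, 2, 16, 0, 9, 8, 7, 3, 6, 10, 11, 5, 13, 4, 15, 14]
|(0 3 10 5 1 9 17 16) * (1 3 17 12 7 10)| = |(0 17 16)(1 9 12 7 10 5 3)| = 21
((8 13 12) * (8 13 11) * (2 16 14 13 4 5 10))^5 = ((2 16 14 13 12 4 5 10)(8 11))^5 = (2 4 14 10 12 16 5 13)(8 11)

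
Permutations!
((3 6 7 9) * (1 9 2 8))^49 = ((1 9 3 6 7 2 8))^49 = (9)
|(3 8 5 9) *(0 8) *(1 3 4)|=7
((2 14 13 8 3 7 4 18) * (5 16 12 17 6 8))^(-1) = ((2 14 13 5 16 12 17 6 8 3 7 4 18))^(-1) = (2 18 4 7 3 8 6 17 12 16 5 13 14)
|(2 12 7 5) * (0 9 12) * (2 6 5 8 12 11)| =12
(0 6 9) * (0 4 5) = (0 6 9 4 5) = [6, 1, 2, 3, 5, 0, 9, 7, 8, 4]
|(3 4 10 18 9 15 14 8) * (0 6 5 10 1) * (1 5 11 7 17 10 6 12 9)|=|(0 12 9 15 14 8 3 4 5 6 11 7 17 10 18 1)|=16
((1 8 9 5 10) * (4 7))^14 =(1 10 5 9 8)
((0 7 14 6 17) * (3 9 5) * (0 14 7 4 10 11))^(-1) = (0 11 10 4)(3 5 9)(6 14 17)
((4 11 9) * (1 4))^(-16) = ((1 4 11 9))^(-16) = (11)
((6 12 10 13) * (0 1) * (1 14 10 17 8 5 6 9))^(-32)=(0 9 10)(1 13 14)(5 17 6 8 12)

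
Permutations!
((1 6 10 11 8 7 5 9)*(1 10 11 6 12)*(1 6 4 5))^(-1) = ((1 12 6 11 8 7)(4 5 9 10))^(-1) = (1 7 8 11 6 12)(4 10 9 5)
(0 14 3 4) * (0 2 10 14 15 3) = (0 15 3 4 2 10 14) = [15, 1, 10, 4, 2, 5, 6, 7, 8, 9, 14, 11, 12, 13, 0, 3]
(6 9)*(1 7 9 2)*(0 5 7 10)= [5, 10, 1, 3, 4, 7, 2, 9, 8, 6, 0]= (0 5 7 9 6 2 1 10)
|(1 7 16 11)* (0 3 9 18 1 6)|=9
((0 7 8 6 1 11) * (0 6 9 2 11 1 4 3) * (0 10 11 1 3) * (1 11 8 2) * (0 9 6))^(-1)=(0 11 2 7)(1 9 4 6 8 10 3)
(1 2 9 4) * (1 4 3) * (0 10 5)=[10, 2, 9, 1, 4, 0, 6, 7, 8, 3, 5]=(0 10 5)(1 2 9 3)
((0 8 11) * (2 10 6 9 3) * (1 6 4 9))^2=(0 11 8)(2 4 3 10 9)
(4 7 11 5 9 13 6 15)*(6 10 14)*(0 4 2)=(0 4 7 11 5 9 13 10 14 6 15 2)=[4, 1, 0, 3, 7, 9, 15, 11, 8, 13, 14, 5, 12, 10, 6, 2]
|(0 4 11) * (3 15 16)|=3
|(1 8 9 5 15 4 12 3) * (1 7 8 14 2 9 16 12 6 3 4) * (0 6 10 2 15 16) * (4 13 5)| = |(0 6 3 7 8)(1 14 15)(2 9 4 10)(5 16 12 13)| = 60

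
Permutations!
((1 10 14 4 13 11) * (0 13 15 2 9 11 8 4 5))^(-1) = (0 5 14 10 1 11 9 2 15 4 8 13)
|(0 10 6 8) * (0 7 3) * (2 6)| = 7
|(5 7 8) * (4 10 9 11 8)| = 7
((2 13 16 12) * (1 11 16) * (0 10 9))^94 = (0 10 9)(1 2 16)(11 13 12)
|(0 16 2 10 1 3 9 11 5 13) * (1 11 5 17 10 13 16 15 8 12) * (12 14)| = 12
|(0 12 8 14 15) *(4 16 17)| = 15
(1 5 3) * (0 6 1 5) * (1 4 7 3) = (0 6 4 7 3 5 1) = [6, 0, 2, 5, 7, 1, 4, 3]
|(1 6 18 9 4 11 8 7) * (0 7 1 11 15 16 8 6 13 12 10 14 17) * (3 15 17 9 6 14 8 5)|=|(0 7 11 14 9 4 17)(1 13 12 10 8)(3 15 16 5)(6 18)|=140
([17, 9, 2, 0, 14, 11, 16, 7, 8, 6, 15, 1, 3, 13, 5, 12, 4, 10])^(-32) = (0 12 10)(3 15 17)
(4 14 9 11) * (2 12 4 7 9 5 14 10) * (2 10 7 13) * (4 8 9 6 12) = [0, 1, 4, 3, 7, 14, 12, 6, 9, 11, 10, 13, 8, 2, 5] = (2 4 7 6 12 8 9 11 13)(5 14)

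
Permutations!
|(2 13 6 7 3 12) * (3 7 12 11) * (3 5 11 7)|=4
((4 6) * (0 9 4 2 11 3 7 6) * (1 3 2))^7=((0 9 4)(1 3 7 6)(2 11))^7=(0 9 4)(1 6 7 3)(2 11)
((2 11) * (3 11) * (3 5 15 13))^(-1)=((2 5 15 13 3 11))^(-1)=(2 11 3 13 15 5)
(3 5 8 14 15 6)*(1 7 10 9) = (1 7 10 9)(3 5 8 14 15 6) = [0, 7, 2, 5, 4, 8, 3, 10, 14, 1, 9, 11, 12, 13, 15, 6]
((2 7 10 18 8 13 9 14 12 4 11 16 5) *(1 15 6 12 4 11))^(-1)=((1 15 6 12 11 16 5 2 7 10 18 8 13 9 14 4))^(-1)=(1 4 14 9 13 8 18 10 7 2 5 16 11 12 6 15)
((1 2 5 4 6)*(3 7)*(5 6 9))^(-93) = (9)(3 7)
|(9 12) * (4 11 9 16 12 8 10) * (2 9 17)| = |(2 9 8 10 4 11 17)(12 16)| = 14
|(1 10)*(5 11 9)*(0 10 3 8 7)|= 6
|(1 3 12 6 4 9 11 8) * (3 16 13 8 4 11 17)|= 28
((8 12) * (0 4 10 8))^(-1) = (0 12 8 10 4) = ((0 4 10 8 12))^(-1)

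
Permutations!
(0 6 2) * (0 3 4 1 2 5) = [6, 2, 3, 4, 1, 0, 5] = (0 6 5)(1 2 3 4)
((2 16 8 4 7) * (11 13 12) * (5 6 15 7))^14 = (2 15 5 8)(4 16 7 6)(11 12 13)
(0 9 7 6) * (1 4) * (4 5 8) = (0 9 7 6)(1 5 8 4) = [9, 5, 2, 3, 1, 8, 0, 6, 4, 7]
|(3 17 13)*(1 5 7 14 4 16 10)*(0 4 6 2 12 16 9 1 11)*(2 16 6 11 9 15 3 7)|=|(0 4 15 3 17 13 7 14 11)(1 5 2 12 6 16 10 9)|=72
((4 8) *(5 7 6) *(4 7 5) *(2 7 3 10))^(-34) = (2 7 6 4 8 3 10)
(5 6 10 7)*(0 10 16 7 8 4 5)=(0 10 8 4 5 6 16 7)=[10, 1, 2, 3, 5, 6, 16, 0, 4, 9, 8, 11, 12, 13, 14, 15, 7]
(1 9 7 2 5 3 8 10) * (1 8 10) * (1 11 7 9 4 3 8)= (1 4 3 10)(2 5 8 11 7)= [0, 4, 5, 10, 3, 8, 6, 2, 11, 9, 1, 7]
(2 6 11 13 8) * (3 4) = [0, 1, 6, 4, 3, 5, 11, 7, 2, 9, 10, 13, 12, 8] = (2 6 11 13 8)(3 4)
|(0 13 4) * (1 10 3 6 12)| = |(0 13 4)(1 10 3 6 12)| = 15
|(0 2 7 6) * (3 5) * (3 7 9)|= |(0 2 9 3 5 7 6)|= 7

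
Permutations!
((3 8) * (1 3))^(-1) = (1 8 3)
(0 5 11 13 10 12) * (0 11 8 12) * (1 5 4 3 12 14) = (0 4 3 12 11 13 10)(1 5 8 14) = [4, 5, 2, 12, 3, 8, 6, 7, 14, 9, 0, 13, 11, 10, 1]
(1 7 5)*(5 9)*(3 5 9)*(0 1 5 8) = (9)(0 1 7 3 8) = [1, 7, 2, 8, 4, 5, 6, 3, 0, 9]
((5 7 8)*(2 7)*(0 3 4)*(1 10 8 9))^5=((0 3 4)(1 10 8 5 2 7 9))^5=(0 4 3)(1 7 5 10 9 2 8)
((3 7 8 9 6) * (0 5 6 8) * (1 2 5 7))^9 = (0 7)(1 3 6 5 2)(8 9)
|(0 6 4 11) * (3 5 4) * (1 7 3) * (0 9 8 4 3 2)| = 20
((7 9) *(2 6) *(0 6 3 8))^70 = ((0 6 2 3 8)(7 9))^70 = (9)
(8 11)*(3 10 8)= (3 10 8 11)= [0, 1, 2, 10, 4, 5, 6, 7, 11, 9, 8, 3]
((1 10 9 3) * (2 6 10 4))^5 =((1 4 2 6 10 9 3))^5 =(1 9 6 4 3 10 2)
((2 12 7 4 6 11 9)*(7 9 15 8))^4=((2 12 9)(4 6 11 15 8 7))^4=(2 12 9)(4 8 11)(6 7 15)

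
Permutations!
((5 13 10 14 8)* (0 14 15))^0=(15)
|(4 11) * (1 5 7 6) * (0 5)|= |(0 5 7 6 1)(4 11)|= 10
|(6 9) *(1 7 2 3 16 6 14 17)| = 9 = |(1 7 2 3 16 6 9 14 17)|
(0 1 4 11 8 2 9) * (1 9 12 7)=(0 9)(1 4 11 8 2 12 7)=[9, 4, 12, 3, 11, 5, 6, 1, 2, 0, 10, 8, 7]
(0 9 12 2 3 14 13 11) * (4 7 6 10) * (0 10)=(0 9 12 2 3 14 13 11 10 4 7 6)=[9, 1, 3, 14, 7, 5, 0, 6, 8, 12, 4, 10, 2, 11, 13]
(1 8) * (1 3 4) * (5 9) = (1 8 3 4)(5 9) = [0, 8, 2, 4, 1, 9, 6, 7, 3, 5]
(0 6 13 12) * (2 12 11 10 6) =(0 2 12)(6 13 11 10) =[2, 1, 12, 3, 4, 5, 13, 7, 8, 9, 6, 10, 0, 11]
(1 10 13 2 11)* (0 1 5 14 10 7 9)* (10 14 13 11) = (14)(0 1 7 9)(2 10 11 5 13) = [1, 7, 10, 3, 4, 13, 6, 9, 8, 0, 11, 5, 12, 2, 14]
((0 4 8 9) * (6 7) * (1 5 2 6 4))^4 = ((0 1 5 2 6 7 4 8 9))^4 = (0 6 9 2 8 5 4 1 7)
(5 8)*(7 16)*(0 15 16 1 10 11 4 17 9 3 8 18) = (0 15 16 7 1 10 11 4 17 9 3 8 5 18) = [15, 10, 2, 8, 17, 18, 6, 1, 5, 3, 11, 4, 12, 13, 14, 16, 7, 9, 0]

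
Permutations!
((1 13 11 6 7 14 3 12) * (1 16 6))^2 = ((1 13 11)(3 12 16 6 7 14))^2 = (1 11 13)(3 16 7)(6 14 12)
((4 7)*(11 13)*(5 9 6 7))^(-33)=(4 9 7 5 6)(11 13)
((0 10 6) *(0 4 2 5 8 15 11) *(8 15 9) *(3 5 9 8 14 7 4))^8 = ((0 10 6 3 5 15 11)(2 9 14 7 4))^8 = (0 10 6 3 5 15 11)(2 7 9 4 14)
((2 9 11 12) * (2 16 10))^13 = ((2 9 11 12 16 10))^13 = (2 9 11 12 16 10)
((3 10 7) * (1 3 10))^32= ((1 3)(7 10))^32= (10)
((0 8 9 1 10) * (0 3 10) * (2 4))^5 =(0 8 9 1)(2 4)(3 10)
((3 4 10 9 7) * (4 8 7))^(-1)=((3 8 7)(4 10 9))^(-1)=(3 7 8)(4 9 10)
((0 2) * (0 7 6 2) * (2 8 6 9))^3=((2 7 9)(6 8))^3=(9)(6 8)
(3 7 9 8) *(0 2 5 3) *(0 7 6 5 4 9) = [2, 1, 4, 6, 9, 3, 5, 0, 7, 8] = (0 2 4 9 8 7)(3 6 5)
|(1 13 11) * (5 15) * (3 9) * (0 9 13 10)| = 14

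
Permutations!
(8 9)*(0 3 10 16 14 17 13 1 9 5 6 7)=(0 3 10 16 14 17 13 1 9 8 5 6 7)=[3, 9, 2, 10, 4, 6, 7, 0, 5, 8, 16, 11, 12, 1, 17, 15, 14, 13]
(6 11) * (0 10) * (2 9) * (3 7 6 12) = (0 10)(2 9)(3 7 6 11 12) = [10, 1, 9, 7, 4, 5, 11, 6, 8, 2, 0, 12, 3]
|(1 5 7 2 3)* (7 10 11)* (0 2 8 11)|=|(0 2 3 1 5 10)(7 8 11)|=6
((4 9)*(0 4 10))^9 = (0 4 9 10)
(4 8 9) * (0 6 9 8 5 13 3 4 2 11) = (0 6 9 2 11)(3 4 5 13) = [6, 1, 11, 4, 5, 13, 9, 7, 8, 2, 10, 0, 12, 3]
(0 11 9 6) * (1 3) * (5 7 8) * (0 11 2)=(0 2)(1 3)(5 7 8)(6 11 9)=[2, 3, 0, 1, 4, 7, 11, 8, 5, 6, 10, 9]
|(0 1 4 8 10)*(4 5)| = |(0 1 5 4 8 10)| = 6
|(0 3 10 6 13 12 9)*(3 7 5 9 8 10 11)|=20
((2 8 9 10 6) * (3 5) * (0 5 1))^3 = (0 1 3 5)(2 10 8 6 9)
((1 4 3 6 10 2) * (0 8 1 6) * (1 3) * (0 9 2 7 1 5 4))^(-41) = (0 2 1 9 7 3 10 8 6)(4 5)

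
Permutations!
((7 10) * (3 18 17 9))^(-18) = ((3 18 17 9)(7 10))^(-18) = (3 17)(9 18)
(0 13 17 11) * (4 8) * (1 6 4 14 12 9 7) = [13, 6, 2, 3, 8, 5, 4, 1, 14, 7, 10, 0, 9, 17, 12, 15, 16, 11] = (0 13 17 11)(1 6 4 8 14 12 9 7)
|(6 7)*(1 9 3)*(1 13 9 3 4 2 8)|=14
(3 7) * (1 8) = [0, 8, 2, 7, 4, 5, 6, 3, 1] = (1 8)(3 7)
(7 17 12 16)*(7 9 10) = [0, 1, 2, 3, 4, 5, 6, 17, 8, 10, 7, 11, 16, 13, 14, 15, 9, 12] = (7 17 12 16 9 10)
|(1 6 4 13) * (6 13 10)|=|(1 13)(4 10 6)|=6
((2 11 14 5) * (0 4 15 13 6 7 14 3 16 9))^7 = (0 5 4 2 15 11 13 3 6 16 7 9 14)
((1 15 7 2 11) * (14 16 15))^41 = (1 11 2 7 15 16 14)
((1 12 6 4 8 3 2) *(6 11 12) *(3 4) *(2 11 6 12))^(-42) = ((1 12 6 3 11 2)(4 8))^(-42) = (12)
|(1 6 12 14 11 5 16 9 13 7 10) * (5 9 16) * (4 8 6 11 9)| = 11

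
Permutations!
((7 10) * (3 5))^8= (10)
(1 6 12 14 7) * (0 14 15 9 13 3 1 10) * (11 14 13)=[13, 6, 2, 1, 4, 5, 12, 10, 8, 11, 0, 14, 15, 3, 7, 9]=(0 13 3 1 6 12 15 9 11 14 7 10)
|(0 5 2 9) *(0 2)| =2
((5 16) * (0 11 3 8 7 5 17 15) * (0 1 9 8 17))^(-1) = ((0 11 3 17 15 1 9 8 7 5 16))^(-1) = (0 16 5 7 8 9 1 15 17 3 11)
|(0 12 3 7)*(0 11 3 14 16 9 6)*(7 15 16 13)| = 11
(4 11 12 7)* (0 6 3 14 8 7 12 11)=(0 6 3 14 8 7 4)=[6, 1, 2, 14, 0, 5, 3, 4, 7, 9, 10, 11, 12, 13, 8]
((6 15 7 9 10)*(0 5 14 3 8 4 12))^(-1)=((0 5 14 3 8 4 12)(6 15 7 9 10))^(-1)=(0 12 4 8 3 14 5)(6 10 9 7 15)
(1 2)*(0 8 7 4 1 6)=(0 8 7 4 1 2 6)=[8, 2, 6, 3, 1, 5, 0, 4, 7]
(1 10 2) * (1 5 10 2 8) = (1 2 5 10 8) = [0, 2, 5, 3, 4, 10, 6, 7, 1, 9, 8]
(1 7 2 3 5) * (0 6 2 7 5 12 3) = (0 6 2)(1 5)(3 12) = [6, 5, 0, 12, 4, 1, 2, 7, 8, 9, 10, 11, 3]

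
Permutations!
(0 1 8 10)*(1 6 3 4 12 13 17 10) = (0 6 3 4 12 13 17 10)(1 8) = [6, 8, 2, 4, 12, 5, 3, 7, 1, 9, 0, 11, 13, 17, 14, 15, 16, 10]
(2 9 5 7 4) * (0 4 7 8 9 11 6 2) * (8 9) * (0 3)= [4, 1, 11, 0, 3, 9, 2, 7, 8, 5, 10, 6]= (0 4 3)(2 11 6)(5 9)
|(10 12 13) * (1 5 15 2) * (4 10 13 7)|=|(1 5 15 2)(4 10 12 7)|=4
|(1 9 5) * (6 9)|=4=|(1 6 9 5)|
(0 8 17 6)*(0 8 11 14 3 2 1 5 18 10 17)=(0 11 14 3 2 1 5 18 10 17 6 8)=[11, 5, 1, 2, 4, 18, 8, 7, 0, 9, 17, 14, 12, 13, 3, 15, 16, 6, 10]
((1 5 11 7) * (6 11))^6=(1 5 6 11 7)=((1 5 6 11 7))^6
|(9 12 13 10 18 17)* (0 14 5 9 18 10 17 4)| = 9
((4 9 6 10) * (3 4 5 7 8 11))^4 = (3 10 11 6 8 9 7 4 5)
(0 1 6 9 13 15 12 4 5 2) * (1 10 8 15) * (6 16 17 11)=[10, 16, 0, 3, 5, 2, 9, 7, 15, 13, 8, 6, 4, 1, 14, 12, 17, 11]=(0 10 8 15 12 4 5 2)(1 16 17 11 6 9 13)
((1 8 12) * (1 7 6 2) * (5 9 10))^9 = (1 7)(2 12)(6 8)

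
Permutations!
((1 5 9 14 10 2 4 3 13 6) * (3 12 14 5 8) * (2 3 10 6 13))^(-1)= (1 6 14 12 4 2 3 10 8)(5 9)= ((1 8 10 3 2 4 12 14 6)(5 9))^(-1)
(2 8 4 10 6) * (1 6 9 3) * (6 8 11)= (1 8 4 10 9 3)(2 11 6)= [0, 8, 11, 1, 10, 5, 2, 7, 4, 3, 9, 6]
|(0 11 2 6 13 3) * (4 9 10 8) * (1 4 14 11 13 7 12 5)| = 12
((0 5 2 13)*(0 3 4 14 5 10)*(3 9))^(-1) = ((0 10)(2 13 9 3 4 14 5))^(-1) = (0 10)(2 5 14 4 3 9 13)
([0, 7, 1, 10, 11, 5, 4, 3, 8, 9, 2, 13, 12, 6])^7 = [0, 3, 7, 2, 6, 5, 13, 10, 8, 9, 1, 4, 12, 11]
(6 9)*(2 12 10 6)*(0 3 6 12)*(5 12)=(0 3 6 9 2)(5 12 10)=[3, 1, 0, 6, 4, 12, 9, 7, 8, 2, 5, 11, 10]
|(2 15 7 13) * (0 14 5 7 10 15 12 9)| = |(0 14 5 7 13 2 12 9)(10 15)| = 8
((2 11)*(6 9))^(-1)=(2 11)(6 9)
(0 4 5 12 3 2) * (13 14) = (0 4 5 12 3 2)(13 14) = [4, 1, 0, 2, 5, 12, 6, 7, 8, 9, 10, 11, 3, 14, 13]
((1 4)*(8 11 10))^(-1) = ((1 4)(8 11 10))^(-1) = (1 4)(8 10 11)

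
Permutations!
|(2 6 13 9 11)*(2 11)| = 4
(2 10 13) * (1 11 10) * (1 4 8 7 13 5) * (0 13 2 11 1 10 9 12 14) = [13, 1, 4, 3, 8, 10, 6, 2, 7, 12, 5, 9, 14, 11, 0] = (0 13 11 9 12 14)(2 4 8 7)(5 10)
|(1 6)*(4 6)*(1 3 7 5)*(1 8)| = |(1 4 6 3 7 5 8)| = 7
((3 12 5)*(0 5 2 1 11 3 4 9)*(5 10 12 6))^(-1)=(0 9 4 5 6 3 11 1 2 12 10)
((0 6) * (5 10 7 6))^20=(10)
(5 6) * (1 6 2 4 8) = (1 6 5 2 4 8) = [0, 6, 4, 3, 8, 2, 5, 7, 1]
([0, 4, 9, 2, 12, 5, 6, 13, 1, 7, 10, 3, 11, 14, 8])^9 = (1 14 7 2 11 4 8 13 9 3 12)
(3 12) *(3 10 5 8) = (3 12 10 5 8) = [0, 1, 2, 12, 4, 8, 6, 7, 3, 9, 5, 11, 10]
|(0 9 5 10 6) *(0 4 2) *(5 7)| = 8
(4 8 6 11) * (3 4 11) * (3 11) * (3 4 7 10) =(3 7 10)(4 8 6 11) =[0, 1, 2, 7, 8, 5, 11, 10, 6, 9, 3, 4]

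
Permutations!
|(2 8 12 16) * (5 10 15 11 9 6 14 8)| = 11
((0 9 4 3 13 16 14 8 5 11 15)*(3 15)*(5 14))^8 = (3 5 13 11 16)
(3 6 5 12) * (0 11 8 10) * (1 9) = (0 11 8 10)(1 9)(3 6 5 12) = [11, 9, 2, 6, 4, 12, 5, 7, 10, 1, 0, 8, 3]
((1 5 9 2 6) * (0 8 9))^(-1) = (0 5 1 6 2 9 8)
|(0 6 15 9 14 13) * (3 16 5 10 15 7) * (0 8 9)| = |(0 6 7 3 16 5 10 15)(8 9 14 13)| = 8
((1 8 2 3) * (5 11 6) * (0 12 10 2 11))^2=(0 10 3 8 6)(1 11 5 12 2)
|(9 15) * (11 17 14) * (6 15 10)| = 12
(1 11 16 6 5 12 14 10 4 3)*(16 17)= (1 11 17 16 6 5 12 14 10 4 3)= [0, 11, 2, 1, 3, 12, 5, 7, 8, 9, 4, 17, 14, 13, 10, 15, 6, 16]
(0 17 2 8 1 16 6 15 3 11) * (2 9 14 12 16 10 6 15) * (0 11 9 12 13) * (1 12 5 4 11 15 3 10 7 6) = [17, 7, 8, 9, 11, 4, 2, 6, 12, 14, 1, 15, 16, 0, 13, 10, 3, 5] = (0 17 5 4 11 15 10 1 7 6 2 8 12 16 3 9 14 13)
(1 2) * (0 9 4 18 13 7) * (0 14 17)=(0 9 4 18 13 7 14 17)(1 2)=[9, 2, 1, 3, 18, 5, 6, 14, 8, 4, 10, 11, 12, 7, 17, 15, 16, 0, 13]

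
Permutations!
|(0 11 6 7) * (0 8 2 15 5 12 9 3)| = |(0 11 6 7 8 2 15 5 12 9 3)| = 11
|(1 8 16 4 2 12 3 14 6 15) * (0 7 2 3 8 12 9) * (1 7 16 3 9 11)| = |(0 16 4 9)(1 12 8 3 14 6 15 7 2 11)| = 20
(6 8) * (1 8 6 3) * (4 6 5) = (1 8 3)(4 6 5) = [0, 8, 2, 1, 6, 4, 5, 7, 3]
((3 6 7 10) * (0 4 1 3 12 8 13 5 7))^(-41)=(0 6 3 1 4)(5 7 10 12 8 13)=((0 4 1 3 6)(5 7 10 12 8 13))^(-41)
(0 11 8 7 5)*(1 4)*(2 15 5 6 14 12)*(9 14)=(0 11 8 7 6 9 14 12 2 15 5)(1 4)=[11, 4, 15, 3, 1, 0, 9, 6, 7, 14, 10, 8, 2, 13, 12, 5]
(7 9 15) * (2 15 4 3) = (2 15 7 9 4 3) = [0, 1, 15, 2, 3, 5, 6, 9, 8, 4, 10, 11, 12, 13, 14, 7]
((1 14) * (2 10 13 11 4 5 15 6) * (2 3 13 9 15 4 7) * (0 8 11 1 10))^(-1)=(0 2 7 11 8)(1 13 3 6 15 9 10 14)(4 5)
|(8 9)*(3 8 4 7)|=|(3 8 9 4 7)|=5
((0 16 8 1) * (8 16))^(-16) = (16)(0 1 8)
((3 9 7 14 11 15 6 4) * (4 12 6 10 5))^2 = ((3 9 7 14 11 15 10 5 4)(6 12))^2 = (3 7 11 10 4 9 14 15 5)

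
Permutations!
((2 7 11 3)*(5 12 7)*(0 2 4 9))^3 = (0 12 3)(2 7 4)(5 11 9)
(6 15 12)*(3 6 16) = (3 6 15 12 16) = [0, 1, 2, 6, 4, 5, 15, 7, 8, 9, 10, 11, 16, 13, 14, 12, 3]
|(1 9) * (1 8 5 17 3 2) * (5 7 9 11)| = |(1 11 5 17 3 2)(7 9 8)| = 6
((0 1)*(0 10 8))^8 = (10)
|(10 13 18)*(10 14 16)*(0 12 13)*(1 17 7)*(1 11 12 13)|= |(0 13 18 14 16 10)(1 17 7 11 12)|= 30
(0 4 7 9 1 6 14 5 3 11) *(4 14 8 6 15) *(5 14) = (0 5 3 11)(1 15 4 7 9)(6 8) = [5, 15, 2, 11, 7, 3, 8, 9, 6, 1, 10, 0, 12, 13, 14, 4]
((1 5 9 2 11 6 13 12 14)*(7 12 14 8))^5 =(1 6 9 14 11 5 13 2)(7 8 12)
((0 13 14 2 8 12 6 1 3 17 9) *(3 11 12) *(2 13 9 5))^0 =(17)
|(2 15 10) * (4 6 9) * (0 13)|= |(0 13)(2 15 10)(4 6 9)|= 6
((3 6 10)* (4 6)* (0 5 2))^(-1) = ((0 5 2)(3 4 6 10))^(-1) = (0 2 5)(3 10 6 4)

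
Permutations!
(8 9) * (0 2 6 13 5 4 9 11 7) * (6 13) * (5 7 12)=[2, 1, 13, 3, 9, 4, 6, 0, 11, 8, 10, 12, 5, 7]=(0 2 13 7)(4 9 8 11 12 5)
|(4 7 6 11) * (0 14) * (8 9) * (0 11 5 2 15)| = |(0 14 11 4 7 6 5 2 15)(8 9)| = 18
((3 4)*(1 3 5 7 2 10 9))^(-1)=((1 3 4 5 7 2 10 9))^(-1)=(1 9 10 2 7 5 4 3)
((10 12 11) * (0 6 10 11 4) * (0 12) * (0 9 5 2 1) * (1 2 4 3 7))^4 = (0 5 7 10 12)(1 9 3 6 4)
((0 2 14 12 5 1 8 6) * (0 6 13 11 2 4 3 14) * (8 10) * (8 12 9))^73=(0 4 3 14 9 8 13 11 2)(1 10 12 5)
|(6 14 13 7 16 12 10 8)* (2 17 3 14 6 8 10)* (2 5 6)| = 10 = |(2 17 3 14 13 7 16 12 5 6)|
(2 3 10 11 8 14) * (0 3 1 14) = (0 3 10 11 8)(1 14 2) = [3, 14, 1, 10, 4, 5, 6, 7, 0, 9, 11, 8, 12, 13, 2]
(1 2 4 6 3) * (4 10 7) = (1 2 10 7 4 6 3) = [0, 2, 10, 1, 6, 5, 3, 4, 8, 9, 7]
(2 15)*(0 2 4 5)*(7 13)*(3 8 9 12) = (0 2 15 4 5)(3 8 9 12)(7 13) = [2, 1, 15, 8, 5, 0, 6, 13, 9, 12, 10, 11, 3, 7, 14, 4]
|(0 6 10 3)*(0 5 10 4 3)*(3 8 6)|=|(0 3 5 10)(4 8 6)|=12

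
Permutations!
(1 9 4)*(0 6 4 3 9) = (0 6 4 1)(3 9) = [6, 0, 2, 9, 1, 5, 4, 7, 8, 3]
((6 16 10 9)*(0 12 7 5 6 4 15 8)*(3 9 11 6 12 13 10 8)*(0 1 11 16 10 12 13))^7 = (1 11 6 10 16 8)(3 15 4 9)(5 7 12 13)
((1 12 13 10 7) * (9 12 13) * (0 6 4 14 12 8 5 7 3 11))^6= ((0 6 4 14 12 9 8 5 7 1 13 10 3 11))^6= (0 8 3 12 13 4 7)(1 6 5 11 9 10 14)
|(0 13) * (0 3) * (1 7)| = 6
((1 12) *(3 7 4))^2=(12)(3 4 7)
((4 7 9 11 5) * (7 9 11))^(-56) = ((4 9 7 11 5))^(-56) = (4 5 11 7 9)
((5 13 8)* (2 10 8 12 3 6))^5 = (2 12 8 6 13 10 3 5)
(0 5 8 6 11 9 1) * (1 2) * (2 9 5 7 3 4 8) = (0 7 3 4 8 6 11 5 2 1) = [7, 0, 1, 4, 8, 2, 11, 3, 6, 9, 10, 5]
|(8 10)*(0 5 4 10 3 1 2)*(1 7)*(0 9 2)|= 8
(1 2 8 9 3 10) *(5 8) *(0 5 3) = [5, 2, 3, 10, 4, 8, 6, 7, 9, 0, 1] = (0 5 8 9)(1 2 3 10)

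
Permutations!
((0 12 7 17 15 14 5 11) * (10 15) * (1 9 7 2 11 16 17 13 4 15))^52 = ((0 12 2 11)(1 9 7 13 4 15 14 5 16 17 10))^52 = (1 16 15 7 10 5 4 9 17 14 13)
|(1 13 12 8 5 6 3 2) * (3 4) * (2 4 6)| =|(1 13 12 8 5 2)(3 4)| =6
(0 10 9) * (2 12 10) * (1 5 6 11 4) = [2, 5, 12, 3, 1, 6, 11, 7, 8, 0, 9, 4, 10] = (0 2 12 10 9)(1 5 6 11 4)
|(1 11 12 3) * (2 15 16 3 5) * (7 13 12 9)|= 11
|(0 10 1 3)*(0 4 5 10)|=|(1 3 4 5 10)|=5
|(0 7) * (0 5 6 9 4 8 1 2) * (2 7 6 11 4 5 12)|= |(0 6 9 5 11 4 8 1 7 12 2)|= 11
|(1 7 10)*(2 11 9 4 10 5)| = 8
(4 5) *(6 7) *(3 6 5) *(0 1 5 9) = (0 1 5 4 3 6 7 9) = [1, 5, 2, 6, 3, 4, 7, 9, 8, 0]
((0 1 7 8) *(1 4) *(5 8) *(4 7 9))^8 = (1 4 9)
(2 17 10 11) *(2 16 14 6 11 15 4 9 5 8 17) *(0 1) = (0 1)(4 9 5 8 17 10 15)(6 11 16 14) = [1, 0, 2, 3, 9, 8, 11, 7, 17, 5, 15, 16, 12, 13, 6, 4, 14, 10]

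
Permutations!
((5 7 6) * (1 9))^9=(1 9)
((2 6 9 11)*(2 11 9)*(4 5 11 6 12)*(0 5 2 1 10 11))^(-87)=((0 5)(1 10 11 6)(2 12 4))^(-87)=(12)(0 5)(1 10 11 6)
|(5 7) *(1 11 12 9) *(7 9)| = 6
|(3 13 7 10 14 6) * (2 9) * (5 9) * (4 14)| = |(2 5 9)(3 13 7 10 4 14 6)| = 21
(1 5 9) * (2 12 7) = (1 5 9)(2 12 7) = [0, 5, 12, 3, 4, 9, 6, 2, 8, 1, 10, 11, 7]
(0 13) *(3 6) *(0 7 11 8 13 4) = (0 4)(3 6)(7 11 8 13) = [4, 1, 2, 6, 0, 5, 3, 11, 13, 9, 10, 8, 12, 7]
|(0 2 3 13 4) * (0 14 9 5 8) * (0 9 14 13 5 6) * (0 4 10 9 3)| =30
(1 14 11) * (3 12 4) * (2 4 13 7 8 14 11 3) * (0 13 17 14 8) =(0 13 7)(1 11)(2 4)(3 12 17 14) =[13, 11, 4, 12, 2, 5, 6, 0, 8, 9, 10, 1, 17, 7, 3, 15, 16, 14]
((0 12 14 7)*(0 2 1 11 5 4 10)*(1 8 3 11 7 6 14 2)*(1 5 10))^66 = (14)(0 8 10 2 11 12 3)(1 5)(4 7)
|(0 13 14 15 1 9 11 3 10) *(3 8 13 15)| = 10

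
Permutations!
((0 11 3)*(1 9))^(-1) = (0 3 11)(1 9)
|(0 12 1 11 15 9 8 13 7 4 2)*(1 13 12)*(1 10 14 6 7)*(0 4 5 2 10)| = 7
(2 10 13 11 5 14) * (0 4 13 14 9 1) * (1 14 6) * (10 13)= (0 4 10 6 1)(2 13 11 5 9 14)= [4, 0, 13, 3, 10, 9, 1, 7, 8, 14, 6, 5, 12, 11, 2]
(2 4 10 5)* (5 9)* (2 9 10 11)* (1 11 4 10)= (1 11 2 10)(5 9)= [0, 11, 10, 3, 4, 9, 6, 7, 8, 5, 1, 2]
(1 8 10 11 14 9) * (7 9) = (1 8 10 11 14 7 9) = [0, 8, 2, 3, 4, 5, 6, 9, 10, 1, 11, 14, 12, 13, 7]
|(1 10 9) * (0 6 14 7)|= |(0 6 14 7)(1 10 9)|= 12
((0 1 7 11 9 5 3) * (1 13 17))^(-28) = ((0 13 17 1 7 11 9 5 3))^(-28) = (0 3 5 9 11 7 1 17 13)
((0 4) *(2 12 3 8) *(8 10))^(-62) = (2 10 12 8 3)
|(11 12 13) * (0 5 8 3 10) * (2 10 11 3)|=20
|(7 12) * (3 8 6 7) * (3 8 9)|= 4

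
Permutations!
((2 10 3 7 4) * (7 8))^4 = (2 7 3)(4 8 10)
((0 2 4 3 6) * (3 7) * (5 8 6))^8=(8)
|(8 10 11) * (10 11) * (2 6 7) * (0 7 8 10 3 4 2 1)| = |(0 7 1)(2 6 8 11 10 3 4)| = 21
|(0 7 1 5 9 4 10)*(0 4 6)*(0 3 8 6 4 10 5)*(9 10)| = 12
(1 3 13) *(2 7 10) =(1 3 13)(2 7 10) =[0, 3, 7, 13, 4, 5, 6, 10, 8, 9, 2, 11, 12, 1]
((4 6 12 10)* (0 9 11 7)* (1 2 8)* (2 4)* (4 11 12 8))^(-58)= ((0 9 12 10 2 4 6 8 1 11 7))^(-58)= (0 1 4 12 7 8 2 9 11 6 10)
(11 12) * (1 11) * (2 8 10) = (1 11 12)(2 8 10) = [0, 11, 8, 3, 4, 5, 6, 7, 10, 9, 2, 12, 1]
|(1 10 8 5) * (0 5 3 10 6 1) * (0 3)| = 10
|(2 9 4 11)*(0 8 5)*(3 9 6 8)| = 9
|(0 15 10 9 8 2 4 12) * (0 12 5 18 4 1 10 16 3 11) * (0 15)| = |(1 10 9 8 2)(3 11 15 16)(4 5 18)| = 60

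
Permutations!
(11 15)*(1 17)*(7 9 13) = (1 17)(7 9 13)(11 15) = [0, 17, 2, 3, 4, 5, 6, 9, 8, 13, 10, 15, 12, 7, 14, 11, 16, 1]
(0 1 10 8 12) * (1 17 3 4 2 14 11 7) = (0 17 3 4 2 14 11 7 1 10 8 12) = [17, 10, 14, 4, 2, 5, 6, 1, 12, 9, 8, 7, 0, 13, 11, 15, 16, 3]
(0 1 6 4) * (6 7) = [1, 7, 2, 3, 0, 5, 4, 6] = (0 1 7 6 4)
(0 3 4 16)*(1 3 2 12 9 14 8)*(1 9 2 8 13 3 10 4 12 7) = (0 8 9 14 13 3 12 2 7 1 10 4 16) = [8, 10, 7, 12, 16, 5, 6, 1, 9, 14, 4, 11, 2, 3, 13, 15, 0]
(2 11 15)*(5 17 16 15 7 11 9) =(2 9 5 17 16 15)(7 11) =[0, 1, 9, 3, 4, 17, 6, 11, 8, 5, 10, 7, 12, 13, 14, 2, 15, 16]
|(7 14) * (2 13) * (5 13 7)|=|(2 7 14 5 13)|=5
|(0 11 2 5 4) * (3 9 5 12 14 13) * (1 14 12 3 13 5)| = |(0 11 2 3 9 1 14 5 4)| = 9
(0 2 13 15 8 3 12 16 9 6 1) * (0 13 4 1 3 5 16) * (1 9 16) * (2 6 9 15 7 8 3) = (16)(0 6 2 4 15 3 12)(1 13 7 8 5) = [6, 13, 4, 12, 15, 1, 2, 8, 5, 9, 10, 11, 0, 7, 14, 3, 16]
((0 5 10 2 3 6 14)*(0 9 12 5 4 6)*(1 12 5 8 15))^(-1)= (0 3 2 10 5 9 14 6 4)(1 15 8 12)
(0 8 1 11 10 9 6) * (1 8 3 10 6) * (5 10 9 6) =(0 3 9 1 11 5 10 6) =[3, 11, 2, 9, 4, 10, 0, 7, 8, 1, 6, 5]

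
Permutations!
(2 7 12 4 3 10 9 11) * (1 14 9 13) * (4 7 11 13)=(1 14 9 13)(2 11)(3 10 4)(7 12)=[0, 14, 11, 10, 3, 5, 6, 12, 8, 13, 4, 2, 7, 1, 9]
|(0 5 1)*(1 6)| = 4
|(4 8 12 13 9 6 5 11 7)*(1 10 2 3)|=|(1 10 2 3)(4 8 12 13 9 6 5 11 7)|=36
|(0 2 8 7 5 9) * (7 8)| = |(0 2 7 5 9)| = 5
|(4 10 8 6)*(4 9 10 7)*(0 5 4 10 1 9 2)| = |(0 5 4 7 10 8 6 2)(1 9)| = 8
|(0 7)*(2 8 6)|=6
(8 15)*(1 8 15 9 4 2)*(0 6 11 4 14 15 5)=[6, 8, 1, 3, 2, 0, 11, 7, 9, 14, 10, 4, 12, 13, 15, 5]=(0 6 11 4 2 1 8 9 14 15 5)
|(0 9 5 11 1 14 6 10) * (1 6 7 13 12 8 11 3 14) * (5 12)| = 35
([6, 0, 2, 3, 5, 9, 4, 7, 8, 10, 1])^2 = [4, 6, 2, 3, 9, 10, 5, 7, 8, 1, 0]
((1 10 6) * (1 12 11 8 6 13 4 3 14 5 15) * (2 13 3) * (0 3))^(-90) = (0 3 14 5 15 1 10)(6 11)(8 12) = ((0 3 14 5 15 1 10)(2 13 4)(6 12 11 8))^(-90)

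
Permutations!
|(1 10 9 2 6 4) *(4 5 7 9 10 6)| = |(10)(1 6 5 7 9 2 4)| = 7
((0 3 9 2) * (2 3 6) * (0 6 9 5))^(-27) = ((0 9 3 5)(2 6))^(-27) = (0 9 3 5)(2 6)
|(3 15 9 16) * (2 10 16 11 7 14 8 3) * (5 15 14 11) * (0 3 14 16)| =30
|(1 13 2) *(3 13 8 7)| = 6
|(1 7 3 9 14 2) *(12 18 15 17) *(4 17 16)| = 6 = |(1 7 3 9 14 2)(4 17 12 18 15 16)|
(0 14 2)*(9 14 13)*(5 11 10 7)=(0 13 9 14 2)(5 11 10 7)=[13, 1, 0, 3, 4, 11, 6, 5, 8, 14, 7, 10, 12, 9, 2]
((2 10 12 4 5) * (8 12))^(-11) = ((2 10 8 12 4 5))^(-11) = (2 10 8 12 4 5)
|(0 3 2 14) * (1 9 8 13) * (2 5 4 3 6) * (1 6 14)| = 6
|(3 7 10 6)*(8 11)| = 4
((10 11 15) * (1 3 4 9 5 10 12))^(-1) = (1 12 15 11 10 5 9 4 3)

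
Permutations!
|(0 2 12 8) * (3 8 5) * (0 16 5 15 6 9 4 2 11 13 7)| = |(0 11 13 7)(2 12 15 6 9 4)(3 8 16 5)| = 12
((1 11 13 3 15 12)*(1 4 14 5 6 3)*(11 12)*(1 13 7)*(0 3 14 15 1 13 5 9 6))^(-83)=((0 3 1 12 4 15 11 7 13 5)(6 14 9))^(-83)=(0 7 4 3 13 15 1 5 11 12)(6 14 9)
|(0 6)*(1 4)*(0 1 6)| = 3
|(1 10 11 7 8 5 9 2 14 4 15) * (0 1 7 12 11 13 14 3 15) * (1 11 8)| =15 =|(0 11 12 8 5 9 2 3 15 7 1 10 13 14 4)|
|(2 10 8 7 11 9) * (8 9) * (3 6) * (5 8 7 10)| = 10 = |(2 5 8 10 9)(3 6)(7 11)|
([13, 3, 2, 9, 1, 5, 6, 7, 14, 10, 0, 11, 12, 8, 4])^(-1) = [10, 4, 2, 1, 14, 5, 6, 7, 13, 3, 9, 11, 12, 0, 8]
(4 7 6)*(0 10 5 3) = [10, 1, 2, 0, 7, 3, 4, 6, 8, 9, 5] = (0 10 5 3)(4 7 6)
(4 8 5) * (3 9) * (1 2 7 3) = (1 2 7 3 9)(4 8 5) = [0, 2, 7, 9, 8, 4, 6, 3, 5, 1]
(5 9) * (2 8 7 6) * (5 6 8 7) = (2 7 8 5 9 6) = [0, 1, 7, 3, 4, 9, 2, 8, 5, 6]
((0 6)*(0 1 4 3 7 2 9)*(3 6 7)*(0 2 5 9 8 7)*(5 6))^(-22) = (1 5 2 7)(4 9 8 6)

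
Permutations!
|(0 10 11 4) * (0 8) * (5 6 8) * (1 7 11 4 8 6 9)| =9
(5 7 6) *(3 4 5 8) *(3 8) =(8)(3 4 5 7 6) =[0, 1, 2, 4, 5, 7, 3, 6, 8]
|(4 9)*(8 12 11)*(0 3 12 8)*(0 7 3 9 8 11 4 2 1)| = 12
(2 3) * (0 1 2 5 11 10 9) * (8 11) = (0 1 2 3 5 8 11 10 9) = [1, 2, 3, 5, 4, 8, 6, 7, 11, 0, 9, 10]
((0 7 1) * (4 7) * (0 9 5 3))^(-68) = (0 7 9 3 4 1 5)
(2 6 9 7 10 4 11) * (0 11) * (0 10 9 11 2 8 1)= (0 2 6 11 8 1)(4 10)(7 9)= [2, 0, 6, 3, 10, 5, 11, 9, 1, 7, 4, 8]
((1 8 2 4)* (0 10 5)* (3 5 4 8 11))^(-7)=((0 10 4 1 11 3 5)(2 8))^(-7)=(11)(2 8)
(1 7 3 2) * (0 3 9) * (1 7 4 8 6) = (0 3 2 7 9)(1 4 8 6) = [3, 4, 7, 2, 8, 5, 1, 9, 6, 0]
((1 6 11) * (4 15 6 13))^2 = ((1 13 4 15 6 11))^2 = (1 4 6)(11 13 15)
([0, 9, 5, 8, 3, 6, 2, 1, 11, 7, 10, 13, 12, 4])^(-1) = (1 7 9)(2 6 5)(3 4 13 11 8)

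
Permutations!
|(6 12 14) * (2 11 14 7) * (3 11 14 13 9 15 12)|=10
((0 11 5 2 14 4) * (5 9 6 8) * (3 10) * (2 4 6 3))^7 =(0 6 3 4 14 9 5 2 11 8 10) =((0 11 9 3 10 2 14 6 8 5 4))^7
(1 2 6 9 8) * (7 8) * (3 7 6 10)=(1 2 10 3 7 8)(6 9)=[0, 2, 10, 7, 4, 5, 9, 8, 1, 6, 3]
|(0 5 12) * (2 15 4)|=|(0 5 12)(2 15 4)|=3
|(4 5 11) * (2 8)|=6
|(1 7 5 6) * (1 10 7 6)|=5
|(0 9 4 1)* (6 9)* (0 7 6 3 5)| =15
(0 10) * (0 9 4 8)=(0 10 9 4 8)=[10, 1, 2, 3, 8, 5, 6, 7, 0, 4, 9]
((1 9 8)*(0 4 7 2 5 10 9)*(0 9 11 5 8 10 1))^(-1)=((0 4 7 2 8)(1 9 10 11 5))^(-1)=(0 8 2 7 4)(1 5 11 10 9)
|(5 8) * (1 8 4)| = 4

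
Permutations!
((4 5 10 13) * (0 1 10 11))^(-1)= ((0 1 10 13 4 5 11))^(-1)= (0 11 5 4 13 10 1)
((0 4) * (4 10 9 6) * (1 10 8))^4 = (0 9 8 6 1 4 10) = ((0 8 1 10 9 6 4))^4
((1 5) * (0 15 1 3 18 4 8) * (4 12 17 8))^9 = (18)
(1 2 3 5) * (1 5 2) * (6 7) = (2 3)(6 7) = [0, 1, 3, 2, 4, 5, 7, 6]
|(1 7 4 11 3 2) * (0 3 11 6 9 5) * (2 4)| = 6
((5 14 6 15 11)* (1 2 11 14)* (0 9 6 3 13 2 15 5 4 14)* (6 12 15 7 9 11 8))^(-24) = (0 2 9 14 5)(1 11 8 12 3)(4 6 15 13 7) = ((0 11 4 14 3 13 2 8 6 5 1 7 9 12 15))^(-24)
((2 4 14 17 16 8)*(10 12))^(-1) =((2 4 14 17 16 8)(10 12))^(-1) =(2 8 16 17 14 4)(10 12)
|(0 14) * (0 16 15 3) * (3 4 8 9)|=|(0 14 16 15 4 8 9 3)|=8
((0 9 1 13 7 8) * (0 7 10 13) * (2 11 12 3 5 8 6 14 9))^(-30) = (0 8)(1 5)(2 7)(3 9)(6 11)(12 14) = ((0 2 11 12 3 5 8 7 6 14 9 1)(10 13))^(-30)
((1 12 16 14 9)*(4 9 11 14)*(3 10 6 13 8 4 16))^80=((16)(1 12 3 10 6 13 8 4 9)(11 14))^80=(16)(1 9 4 8 13 6 10 3 12)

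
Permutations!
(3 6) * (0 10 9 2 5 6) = (0 10 9 2 5 6 3) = [10, 1, 5, 0, 4, 6, 3, 7, 8, 2, 9]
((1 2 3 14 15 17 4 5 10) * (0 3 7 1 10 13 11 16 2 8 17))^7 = (0 15 14 3)(1 16 5 8 2 13 17 7 11 4)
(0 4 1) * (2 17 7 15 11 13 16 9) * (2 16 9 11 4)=(0 2 17 7 15 4 1)(9 16 11 13)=[2, 0, 17, 3, 1, 5, 6, 15, 8, 16, 10, 13, 12, 9, 14, 4, 11, 7]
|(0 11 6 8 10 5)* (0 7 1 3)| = 9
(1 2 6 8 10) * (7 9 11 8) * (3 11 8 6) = (1 2 3 11 6 7 9 8 10) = [0, 2, 3, 11, 4, 5, 7, 9, 10, 8, 1, 6]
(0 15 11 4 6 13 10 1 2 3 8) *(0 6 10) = (0 15 11 4 10 1 2 3 8 6 13) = [15, 2, 3, 8, 10, 5, 13, 7, 6, 9, 1, 4, 12, 0, 14, 11]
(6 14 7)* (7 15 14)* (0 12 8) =[12, 1, 2, 3, 4, 5, 7, 6, 0, 9, 10, 11, 8, 13, 15, 14] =(0 12 8)(6 7)(14 15)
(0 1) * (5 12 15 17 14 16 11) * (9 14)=(0 1)(5 12 15 17 9 14 16 11)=[1, 0, 2, 3, 4, 12, 6, 7, 8, 14, 10, 5, 15, 13, 16, 17, 11, 9]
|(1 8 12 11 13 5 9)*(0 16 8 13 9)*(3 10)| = 18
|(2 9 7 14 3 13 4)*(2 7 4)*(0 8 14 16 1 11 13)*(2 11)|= |(0 8 14 3)(1 2 9 4 7 16)(11 13)|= 12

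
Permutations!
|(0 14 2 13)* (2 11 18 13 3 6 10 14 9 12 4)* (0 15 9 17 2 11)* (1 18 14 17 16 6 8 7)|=|(0 16 6 10 17 2 3 8 7 1 18 13 15 9 12 4 11 14)|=18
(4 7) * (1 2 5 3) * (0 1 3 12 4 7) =[1, 2, 5, 3, 0, 12, 6, 7, 8, 9, 10, 11, 4] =(0 1 2 5 12 4)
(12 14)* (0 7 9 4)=(0 7 9 4)(12 14)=[7, 1, 2, 3, 0, 5, 6, 9, 8, 4, 10, 11, 14, 13, 12]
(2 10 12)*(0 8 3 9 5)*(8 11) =(0 11 8 3 9 5)(2 10 12) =[11, 1, 10, 9, 4, 0, 6, 7, 3, 5, 12, 8, 2]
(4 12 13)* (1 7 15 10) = (1 7 15 10)(4 12 13) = [0, 7, 2, 3, 12, 5, 6, 15, 8, 9, 1, 11, 13, 4, 14, 10]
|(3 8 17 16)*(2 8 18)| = |(2 8 17 16 3 18)| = 6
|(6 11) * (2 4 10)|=|(2 4 10)(6 11)|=6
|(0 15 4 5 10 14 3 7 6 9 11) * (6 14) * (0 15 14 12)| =|(0 14 3 7 12)(4 5 10 6 9 11 15)| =35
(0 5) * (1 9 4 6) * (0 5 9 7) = (0 9 4 6 1 7) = [9, 7, 2, 3, 6, 5, 1, 0, 8, 4]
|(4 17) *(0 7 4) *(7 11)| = 5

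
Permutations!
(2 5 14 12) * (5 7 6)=(2 7 6 5 14 12)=[0, 1, 7, 3, 4, 14, 5, 6, 8, 9, 10, 11, 2, 13, 12]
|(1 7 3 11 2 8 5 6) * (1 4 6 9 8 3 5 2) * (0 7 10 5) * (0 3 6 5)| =6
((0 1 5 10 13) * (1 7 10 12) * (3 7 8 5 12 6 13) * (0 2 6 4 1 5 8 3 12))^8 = ((0 3 7 10 12 5 4 1)(2 6 13))^8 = (2 13 6)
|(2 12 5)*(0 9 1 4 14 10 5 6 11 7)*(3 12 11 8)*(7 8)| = 14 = |(0 9 1 4 14 10 5 2 11 8 3 12 6 7)|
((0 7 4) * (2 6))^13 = ((0 7 4)(2 6))^13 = (0 7 4)(2 6)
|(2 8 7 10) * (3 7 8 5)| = |(2 5 3 7 10)| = 5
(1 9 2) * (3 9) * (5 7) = (1 3 9 2)(5 7) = [0, 3, 1, 9, 4, 7, 6, 5, 8, 2]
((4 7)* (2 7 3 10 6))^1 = (2 7 4 3 10 6)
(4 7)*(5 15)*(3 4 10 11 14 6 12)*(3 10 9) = (3 4 7 9)(5 15)(6 12 10 11 14) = [0, 1, 2, 4, 7, 15, 12, 9, 8, 3, 11, 14, 10, 13, 6, 5]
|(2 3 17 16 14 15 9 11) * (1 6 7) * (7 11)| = 11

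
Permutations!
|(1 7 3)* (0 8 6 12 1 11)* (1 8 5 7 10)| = 30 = |(0 5 7 3 11)(1 10)(6 12 8)|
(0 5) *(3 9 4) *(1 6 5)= (0 1 6 5)(3 9 4)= [1, 6, 2, 9, 3, 0, 5, 7, 8, 4]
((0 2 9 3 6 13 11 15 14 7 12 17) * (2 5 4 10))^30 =(17)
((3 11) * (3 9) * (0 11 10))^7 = (0 9 10 11 3)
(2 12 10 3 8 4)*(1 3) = (1 3 8 4 2 12 10) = [0, 3, 12, 8, 2, 5, 6, 7, 4, 9, 1, 11, 10]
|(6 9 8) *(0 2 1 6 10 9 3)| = |(0 2 1 6 3)(8 10 9)| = 15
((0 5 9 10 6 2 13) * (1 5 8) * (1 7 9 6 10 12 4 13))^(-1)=(0 13 4 12 9 7 8)(1 2 6 5)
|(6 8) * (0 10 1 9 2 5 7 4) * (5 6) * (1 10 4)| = |(10)(0 4)(1 9 2 6 8 5 7)| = 14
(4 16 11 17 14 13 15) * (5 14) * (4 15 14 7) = (4 16 11 17 5 7)(13 14) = [0, 1, 2, 3, 16, 7, 6, 4, 8, 9, 10, 17, 12, 14, 13, 15, 11, 5]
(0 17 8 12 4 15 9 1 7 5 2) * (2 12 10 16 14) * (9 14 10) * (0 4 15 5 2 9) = (0 17 8)(1 7 2 4 5 12 15 14 9)(10 16) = [17, 7, 4, 3, 5, 12, 6, 2, 0, 1, 16, 11, 15, 13, 9, 14, 10, 8]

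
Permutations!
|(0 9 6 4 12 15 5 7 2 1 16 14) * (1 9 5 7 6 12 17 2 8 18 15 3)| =|(0 5 6 4 17 2 9 12 3 1 16 14)(7 8 18 15)| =12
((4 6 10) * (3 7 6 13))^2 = (3 6 4)(7 10 13)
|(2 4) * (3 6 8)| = 6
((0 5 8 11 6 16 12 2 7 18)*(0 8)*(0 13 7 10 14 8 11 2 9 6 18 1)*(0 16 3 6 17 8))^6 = ((0 5 13 7 1 16 12 9 17 8 2 10 14)(3 6)(11 18))^6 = (18)(0 12 14 16 10 1 2 7 8 13 17 5 9)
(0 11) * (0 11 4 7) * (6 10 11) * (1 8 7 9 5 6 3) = (0 4 9 5 6 10 11 3 1 8 7) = [4, 8, 2, 1, 9, 6, 10, 0, 7, 5, 11, 3]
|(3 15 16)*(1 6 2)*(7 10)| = |(1 6 2)(3 15 16)(7 10)| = 6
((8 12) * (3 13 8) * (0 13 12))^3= ((0 13 8)(3 12))^3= (13)(3 12)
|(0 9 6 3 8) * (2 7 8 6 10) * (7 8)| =|(0 9 10 2 8)(3 6)| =10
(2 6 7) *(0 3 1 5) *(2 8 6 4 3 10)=(0 10 2 4 3 1 5)(6 7 8)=[10, 5, 4, 1, 3, 0, 7, 8, 6, 9, 2]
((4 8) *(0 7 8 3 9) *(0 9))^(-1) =(9)(0 3 4 8 7)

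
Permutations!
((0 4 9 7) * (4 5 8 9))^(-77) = (0 9 5 7 8)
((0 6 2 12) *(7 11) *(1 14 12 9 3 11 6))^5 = ((0 1 14 12)(2 9 3 11 7 6))^5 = (0 1 14 12)(2 6 7 11 3 9)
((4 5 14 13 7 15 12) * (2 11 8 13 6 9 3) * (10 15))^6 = ((2 11 8 13 7 10 15 12 4 5 14 6 9 3))^6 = (2 15 9 7 14 8 4)(3 10 6 13 5 11 12)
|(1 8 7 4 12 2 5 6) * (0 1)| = |(0 1 8 7 4 12 2 5 6)| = 9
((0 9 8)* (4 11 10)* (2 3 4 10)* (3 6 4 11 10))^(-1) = (0 8 9)(2 11 3 10 4 6)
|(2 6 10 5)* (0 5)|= 5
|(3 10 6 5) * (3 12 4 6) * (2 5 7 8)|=14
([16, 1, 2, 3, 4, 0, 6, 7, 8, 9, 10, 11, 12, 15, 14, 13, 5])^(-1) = (0 5 16)(13 15)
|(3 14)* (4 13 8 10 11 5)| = |(3 14)(4 13 8 10 11 5)| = 6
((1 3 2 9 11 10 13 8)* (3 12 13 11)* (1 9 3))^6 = ((1 12 13 8 9)(2 3)(10 11))^6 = (1 12 13 8 9)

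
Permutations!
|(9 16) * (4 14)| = 2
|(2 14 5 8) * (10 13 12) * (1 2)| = |(1 2 14 5 8)(10 13 12)| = 15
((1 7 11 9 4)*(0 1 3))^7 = (11)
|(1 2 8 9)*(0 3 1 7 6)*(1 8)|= 6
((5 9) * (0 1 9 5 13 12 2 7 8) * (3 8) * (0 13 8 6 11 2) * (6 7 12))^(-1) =((0 1 9 8 13 6 11 2 12)(3 7))^(-1) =(0 12 2 11 6 13 8 9 1)(3 7)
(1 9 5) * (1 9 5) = (1 5 9) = [0, 5, 2, 3, 4, 9, 6, 7, 8, 1]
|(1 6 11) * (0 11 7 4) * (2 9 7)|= 8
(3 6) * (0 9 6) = [9, 1, 2, 0, 4, 5, 3, 7, 8, 6] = (0 9 6 3)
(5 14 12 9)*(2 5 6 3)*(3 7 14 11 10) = (2 5 11 10 3)(6 7 14 12 9) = [0, 1, 5, 2, 4, 11, 7, 14, 8, 6, 3, 10, 9, 13, 12]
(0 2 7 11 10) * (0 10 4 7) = (0 2)(4 7 11) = [2, 1, 0, 3, 7, 5, 6, 11, 8, 9, 10, 4]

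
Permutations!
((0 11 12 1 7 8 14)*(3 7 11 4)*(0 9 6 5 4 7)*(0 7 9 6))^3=(0 9)(3 14 4 8 5 7 6)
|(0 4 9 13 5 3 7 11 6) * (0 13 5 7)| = |(0 4 9 5 3)(6 13 7 11)| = 20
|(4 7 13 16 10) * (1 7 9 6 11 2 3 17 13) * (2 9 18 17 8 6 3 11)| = 6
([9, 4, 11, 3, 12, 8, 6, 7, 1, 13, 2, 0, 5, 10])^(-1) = (0 11 2 10 13 9)(1 8 5 12 4)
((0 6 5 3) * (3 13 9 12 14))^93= ((0 6 5 13 9 12 14 3))^93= (0 12 5 3 9 6 14 13)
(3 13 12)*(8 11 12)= (3 13 8 11 12)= [0, 1, 2, 13, 4, 5, 6, 7, 11, 9, 10, 12, 3, 8]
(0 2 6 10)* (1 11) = [2, 11, 6, 3, 4, 5, 10, 7, 8, 9, 0, 1] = (0 2 6 10)(1 11)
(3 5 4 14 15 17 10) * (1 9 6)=(1 9 6)(3 5 4 14 15 17 10)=[0, 9, 2, 5, 14, 4, 1, 7, 8, 6, 3, 11, 12, 13, 15, 17, 16, 10]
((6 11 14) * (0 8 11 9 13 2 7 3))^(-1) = (0 3 7 2 13 9 6 14 11 8)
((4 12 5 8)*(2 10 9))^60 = ((2 10 9)(4 12 5 8))^60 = (12)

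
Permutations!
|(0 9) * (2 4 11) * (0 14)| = 3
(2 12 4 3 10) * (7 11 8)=(2 12 4 3 10)(7 11 8)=[0, 1, 12, 10, 3, 5, 6, 11, 7, 9, 2, 8, 4]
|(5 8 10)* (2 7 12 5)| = 6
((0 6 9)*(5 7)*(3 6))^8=((0 3 6 9)(5 7))^8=(9)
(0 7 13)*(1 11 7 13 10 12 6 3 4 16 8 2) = [13, 11, 1, 4, 16, 5, 3, 10, 2, 9, 12, 7, 6, 0, 14, 15, 8] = (0 13)(1 11 7 10 12 6 3 4 16 8 2)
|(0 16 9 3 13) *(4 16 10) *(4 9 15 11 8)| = |(0 10 9 3 13)(4 16 15 11 8)| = 5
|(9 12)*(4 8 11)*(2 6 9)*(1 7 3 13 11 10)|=8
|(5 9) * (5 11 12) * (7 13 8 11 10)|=8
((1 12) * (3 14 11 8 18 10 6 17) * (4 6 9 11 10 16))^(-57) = (1 12)(3 6 16 8 9 14 17 4 18 11 10)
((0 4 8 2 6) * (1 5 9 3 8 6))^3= (1 3)(2 9)(5 8)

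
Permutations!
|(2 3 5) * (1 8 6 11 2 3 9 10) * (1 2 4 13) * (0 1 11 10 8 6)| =|(0 1 6 10 2 9 8)(3 5)(4 13 11)| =42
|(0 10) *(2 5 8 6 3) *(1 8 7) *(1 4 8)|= |(0 10)(2 5 7 4 8 6 3)|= 14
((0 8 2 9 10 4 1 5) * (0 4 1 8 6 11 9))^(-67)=(0 9 5 2 11 1 8 6 10 4)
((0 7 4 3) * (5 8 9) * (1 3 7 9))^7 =((0 9 5 8 1 3)(4 7))^7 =(0 9 5 8 1 3)(4 7)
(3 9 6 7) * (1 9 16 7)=(1 9 6)(3 16 7)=[0, 9, 2, 16, 4, 5, 1, 3, 8, 6, 10, 11, 12, 13, 14, 15, 7]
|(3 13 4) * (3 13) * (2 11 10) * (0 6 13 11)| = 7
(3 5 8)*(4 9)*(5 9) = (3 9 4 5 8) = [0, 1, 2, 9, 5, 8, 6, 7, 3, 4]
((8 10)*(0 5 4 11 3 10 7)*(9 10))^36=((0 5 4 11 3 9 10 8 7))^36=(11)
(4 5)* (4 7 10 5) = [0, 1, 2, 3, 4, 7, 6, 10, 8, 9, 5] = (5 7 10)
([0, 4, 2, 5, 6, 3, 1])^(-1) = (1 6 4)(3 5)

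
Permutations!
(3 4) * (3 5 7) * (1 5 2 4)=(1 5 7 3)(2 4)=[0, 5, 4, 1, 2, 7, 6, 3]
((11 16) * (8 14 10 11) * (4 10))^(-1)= (4 14 8 16 11 10)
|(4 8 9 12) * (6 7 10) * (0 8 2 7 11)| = 10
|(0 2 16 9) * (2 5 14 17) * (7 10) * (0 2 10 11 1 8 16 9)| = 10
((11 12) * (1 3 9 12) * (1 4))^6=(12)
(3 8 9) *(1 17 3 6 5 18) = (1 17 3 8 9 6 5 18) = [0, 17, 2, 8, 4, 18, 5, 7, 9, 6, 10, 11, 12, 13, 14, 15, 16, 3, 1]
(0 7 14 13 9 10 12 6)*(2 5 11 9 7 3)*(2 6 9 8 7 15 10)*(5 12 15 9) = (0 3 6)(2 12 5 11 8 7 14 13 9)(10 15) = [3, 1, 12, 6, 4, 11, 0, 14, 7, 2, 15, 8, 5, 9, 13, 10]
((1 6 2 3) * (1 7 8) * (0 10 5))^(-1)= ((0 10 5)(1 6 2 3 7 8))^(-1)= (0 5 10)(1 8 7 3 2 6)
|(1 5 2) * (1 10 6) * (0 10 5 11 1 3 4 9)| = 6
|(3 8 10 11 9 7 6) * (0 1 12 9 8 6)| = |(0 1 12 9 7)(3 6)(8 10 11)| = 30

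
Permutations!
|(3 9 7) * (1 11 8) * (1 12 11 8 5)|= |(1 8 12 11 5)(3 9 7)|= 15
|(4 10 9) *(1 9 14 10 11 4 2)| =6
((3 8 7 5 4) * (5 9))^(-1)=((3 8 7 9 5 4))^(-1)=(3 4 5 9 7 8)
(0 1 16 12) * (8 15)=(0 1 16 12)(8 15)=[1, 16, 2, 3, 4, 5, 6, 7, 15, 9, 10, 11, 0, 13, 14, 8, 12]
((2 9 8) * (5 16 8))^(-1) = ((2 9 5 16 8))^(-1) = (2 8 16 5 9)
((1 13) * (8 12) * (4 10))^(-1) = (1 13)(4 10)(8 12)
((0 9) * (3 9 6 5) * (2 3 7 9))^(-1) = ((0 6 5 7 9)(2 3))^(-1) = (0 9 7 5 6)(2 3)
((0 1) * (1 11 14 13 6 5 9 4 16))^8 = ((0 11 14 13 6 5 9 4 16 1))^8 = (0 16 9 6 14)(1 4 5 13 11)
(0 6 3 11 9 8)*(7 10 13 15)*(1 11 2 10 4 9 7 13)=(0 6 3 2 10 1 11 7 4 9 8)(13 15)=[6, 11, 10, 2, 9, 5, 3, 4, 0, 8, 1, 7, 12, 15, 14, 13]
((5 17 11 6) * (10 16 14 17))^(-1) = ((5 10 16 14 17 11 6))^(-1) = (5 6 11 17 14 16 10)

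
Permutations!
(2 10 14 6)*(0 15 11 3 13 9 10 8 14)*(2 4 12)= [15, 1, 8, 13, 12, 5, 4, 7, 14, 10, 0, 3, 2, 9, 6, 11]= (0 15 11 3 13 9 10)(2 8 14 6 4 12)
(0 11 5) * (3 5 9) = (0 11 9 3 5) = [11, 1, 2, 5, 4, 0, 6, 7, 8, 3, 10, 9]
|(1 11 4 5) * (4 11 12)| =|(1 12 4 5)| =4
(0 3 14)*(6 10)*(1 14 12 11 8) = (0 3 12 11 8 1 14)(6 10) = [3, 14, 2, 12, 4, 5, 10, 7, 1, 9, 6, 8, 11, 13, 0]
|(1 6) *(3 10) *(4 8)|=|(1 6)(3 10)(4 8)|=2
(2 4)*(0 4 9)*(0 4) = [0, 1, 9, 3, 2, 5, 6, 7, 8, 4] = (2 9 4)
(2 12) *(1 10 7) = (1 10 7)(2 12) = [0, 10, 12, 3, 4, 5, 6, 1, 8, 9, 7, 11, 2]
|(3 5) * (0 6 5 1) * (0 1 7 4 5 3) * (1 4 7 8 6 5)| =6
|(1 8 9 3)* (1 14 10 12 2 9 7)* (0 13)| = |(0 13)(1 8 7)(2 9 3 14 10 12)| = 6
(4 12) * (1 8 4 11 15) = (1 8 4 12 11 15) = [0, 8, 2, 3, 12, 5, 6, 7, 4, 9, 10, 15, 11, 13, 14, 1]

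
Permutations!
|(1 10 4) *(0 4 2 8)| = 6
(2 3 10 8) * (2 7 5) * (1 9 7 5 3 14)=(1 9 7 3 10 8 5 2 14)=[0, 9, 14, 10, 4, 2, 6, 3, 5, 7, 8, 11, 12, 13, 1]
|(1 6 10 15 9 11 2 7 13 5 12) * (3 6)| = |(1 3 6 10 15 9 11 2 7 13 5 12)| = 12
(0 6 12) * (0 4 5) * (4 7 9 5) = [6, 1, 2, 3, 4, 0, 12, 9, 8, 5, 10, 11, 7] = (0 6 12 7 9 5)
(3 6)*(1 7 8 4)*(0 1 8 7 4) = (0 1 4 8)(3 6) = [1, 4, 2, 6, 8, 5, 3, 7, 0]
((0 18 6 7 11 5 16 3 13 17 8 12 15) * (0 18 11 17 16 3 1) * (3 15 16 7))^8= (0 7 5 8 18 16 3)(1 13 11 17 15 12 6)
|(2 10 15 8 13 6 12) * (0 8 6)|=15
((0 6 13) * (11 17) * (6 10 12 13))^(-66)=(17)(0 12)(10 13)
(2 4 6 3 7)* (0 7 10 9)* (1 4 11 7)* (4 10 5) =[1, 10, 11, 5, 6, 4, 3, 2, 8, 0, 9, 7] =(0 1 10 9)(2 11 7)(3 5 4 6)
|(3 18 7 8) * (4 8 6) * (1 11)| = 6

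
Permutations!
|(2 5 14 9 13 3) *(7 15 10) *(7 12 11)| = 30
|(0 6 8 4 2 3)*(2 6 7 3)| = |(0 7 3)(4 6 8)| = 3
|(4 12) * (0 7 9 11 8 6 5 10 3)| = |(0 7 9 11 8 6 5 10 3)(4 12)| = 18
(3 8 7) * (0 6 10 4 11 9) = (0 6 10 4 11 9)(3 8 7) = [6, 1, 2, 8, 11, 5, 10, 3, 7, 0, 4, 9]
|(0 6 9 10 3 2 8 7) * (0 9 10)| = 8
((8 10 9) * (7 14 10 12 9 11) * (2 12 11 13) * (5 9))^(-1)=(2 13 10 14 7 11 8 9 5 12)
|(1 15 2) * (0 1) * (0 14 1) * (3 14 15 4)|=4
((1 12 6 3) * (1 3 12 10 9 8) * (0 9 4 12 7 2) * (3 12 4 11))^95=((0 9 8 1 10 11 3 12 6 7 2))^95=(0 12 1 2 3 8 7 11 9 6 10)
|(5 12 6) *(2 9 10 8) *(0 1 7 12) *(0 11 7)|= 20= |(0 1)(2 9 10 8)(5 11 7 12 6)|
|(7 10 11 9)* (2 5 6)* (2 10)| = |(2 5 6 10 11 9 7)| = 7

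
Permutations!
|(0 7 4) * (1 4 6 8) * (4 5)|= |(0 7 6 8 1 5 4)|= 7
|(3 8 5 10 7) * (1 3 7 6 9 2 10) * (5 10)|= |(1 3 8 10 6 9 2 5)|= 8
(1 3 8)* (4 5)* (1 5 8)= [0, 3, 2, 1, 8, 4, 6, 7, 5]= (1 3)(4 8 5)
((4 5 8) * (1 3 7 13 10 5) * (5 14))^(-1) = (1 4 8 5 14 10 13 7 3)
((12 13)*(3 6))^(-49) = (3 6)(12 13) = ((3 6)(12 13))^(-49)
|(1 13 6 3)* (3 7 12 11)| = |(1 13 6 7 12 11 3)| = 7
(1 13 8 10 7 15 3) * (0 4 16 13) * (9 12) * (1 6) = [4, 0, 2, 6, 16, 5, 1, 15, 10, 12, 7, 11, 9, 8, 14, 3, 13] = (0 4 16 13 8 10 7 15 3 6 1)(9 12)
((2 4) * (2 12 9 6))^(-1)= (2 6 9 12 4)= ((2 4 12 9 6))^(-1)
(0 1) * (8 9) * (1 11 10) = (0 11 10 1)(8 9) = [11, 0, 2, 3, 4, 5, 6, 7, 9, 8, 1, 10]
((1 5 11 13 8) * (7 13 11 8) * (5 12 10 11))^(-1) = (1 8 5 11 10 12)(7 13)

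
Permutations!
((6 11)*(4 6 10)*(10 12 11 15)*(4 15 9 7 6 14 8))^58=((4 14 8)(6 9 7)(10 15)(11 12))^58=(15)(4 14 8)(6 9 7)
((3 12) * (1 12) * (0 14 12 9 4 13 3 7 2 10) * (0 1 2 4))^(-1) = (0 9 1 10 2 3 13 4 7 12 14)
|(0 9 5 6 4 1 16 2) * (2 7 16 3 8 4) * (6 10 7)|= 8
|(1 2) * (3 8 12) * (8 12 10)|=2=|(1 2)(3 12)(8 10)|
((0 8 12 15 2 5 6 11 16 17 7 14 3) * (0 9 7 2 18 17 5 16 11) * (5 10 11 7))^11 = (0 14 2 8 3 16 12 9 10 15 5 11 18 6 7 17)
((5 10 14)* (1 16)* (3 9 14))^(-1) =(1 16)(3 10 5 14 9)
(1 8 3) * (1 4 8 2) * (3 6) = (1 2)(3 4 8 6) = [0, 2, 1, 4, 8, 5, 3, 7, 6]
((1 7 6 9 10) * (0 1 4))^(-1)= (0 4 10 9 6 7 1)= ((0 1 7 6 9 10 4))^(-1)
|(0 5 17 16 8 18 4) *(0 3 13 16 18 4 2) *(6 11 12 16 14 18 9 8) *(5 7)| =12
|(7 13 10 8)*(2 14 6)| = 12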